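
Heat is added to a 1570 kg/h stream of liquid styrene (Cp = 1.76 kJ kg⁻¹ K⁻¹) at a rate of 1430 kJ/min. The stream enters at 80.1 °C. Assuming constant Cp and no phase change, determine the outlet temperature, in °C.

T_out = 111 °C

Q = 1430 kJ/min = 85800 kJ/h
ΔT = Q/(ṁ·Cp) = 85800/(1570×1.76) = 31.051 K
T_out = 80.1 + 31.051 = 111.15 °C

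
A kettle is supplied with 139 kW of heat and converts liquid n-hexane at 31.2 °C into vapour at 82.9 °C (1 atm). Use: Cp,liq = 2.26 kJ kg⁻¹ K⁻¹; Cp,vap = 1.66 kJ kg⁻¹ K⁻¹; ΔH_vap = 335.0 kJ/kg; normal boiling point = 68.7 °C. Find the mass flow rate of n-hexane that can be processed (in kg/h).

ṁ = 1130 kg/h

Δh = 2.26×(68.7−31.2) + 335.0 + 1.66×(82.9−68.7) = 443.32 kJ/kg
Q = 139 kW = 139 kJ/s = 500400 kJ/h
ṁ = Q/Δh = 500400 / 443.32 = 1128.8 kg/h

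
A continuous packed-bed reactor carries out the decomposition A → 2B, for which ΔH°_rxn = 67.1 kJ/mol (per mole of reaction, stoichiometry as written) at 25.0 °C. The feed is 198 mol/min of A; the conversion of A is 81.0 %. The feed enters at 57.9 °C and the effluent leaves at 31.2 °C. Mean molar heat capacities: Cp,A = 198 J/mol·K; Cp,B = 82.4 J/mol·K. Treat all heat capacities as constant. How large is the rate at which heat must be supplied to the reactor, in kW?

Q_in = 161 kW

Extent of reaction ξ = 0.810 × 198 = 160.38 mol/min
Reaction term: ξ·ΔH°_rxn = 160.38 × 67.1 = 10761 kJ/min
Sensible, feed 57.9→25 °C: -1289.8 kJ/min
Outlet flows (mol/min): A 37.62, B 320.76
Sensible, products 25→31.2 °C: 210.05 kJ/min
Q = ΔH = 9681.7 kJ/min = 161.36 kW
Heat supplied = 161.36 kW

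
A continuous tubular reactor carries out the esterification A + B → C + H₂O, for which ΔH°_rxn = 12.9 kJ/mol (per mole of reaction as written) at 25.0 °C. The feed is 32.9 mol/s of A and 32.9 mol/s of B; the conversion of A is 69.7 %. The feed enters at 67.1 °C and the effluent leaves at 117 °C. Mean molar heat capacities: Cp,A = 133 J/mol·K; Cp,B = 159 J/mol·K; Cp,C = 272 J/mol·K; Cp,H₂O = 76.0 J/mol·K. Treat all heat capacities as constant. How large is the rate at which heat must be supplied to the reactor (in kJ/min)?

Q_in = 53600 kJ/min

Extent of reaction ξ = 0.697 × 32.9 = 22.931 mol/s
Reaction term: ξ·ΔH°_rxn = 22.931 × 12.9 = 295.81 kJ/s
Sensible, feed 67.1→25 °C: -404.45 kJ/s
Outlet flows (mol/s): A 9.9687, B 9.9687, C 22.931, H₂O 22.931
Sensible, products 25→117 °C: 1002 kJ/s
Q = ΔH = 893.34 kJ/s = 893.34 kW
Heat supplied = 53600 kJ/min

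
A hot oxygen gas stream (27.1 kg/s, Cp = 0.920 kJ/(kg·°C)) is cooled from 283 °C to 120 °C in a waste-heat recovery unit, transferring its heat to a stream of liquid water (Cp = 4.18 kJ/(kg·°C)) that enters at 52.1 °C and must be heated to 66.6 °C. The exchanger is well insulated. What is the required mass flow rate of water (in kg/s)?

Heat released by hot stream: Q = 27.1 × 0.920 × (283 − 120) = 4063.9 kJ/s
Energy balance on cold side (adiabatic exchanger): Q = ṁ_c·Cp_c·(T_c,out − T_c,in)
ṁ_c = 4063.9 / [4.18 × (66.6 − 52.1)] = 67.05 kg/s

ṁ_c = 67.1 kg/s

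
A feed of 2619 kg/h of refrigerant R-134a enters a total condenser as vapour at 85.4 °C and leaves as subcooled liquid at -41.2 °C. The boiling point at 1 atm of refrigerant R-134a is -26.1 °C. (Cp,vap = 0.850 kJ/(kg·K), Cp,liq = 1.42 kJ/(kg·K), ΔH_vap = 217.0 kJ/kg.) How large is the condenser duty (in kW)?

Q_c = 242 kW

vapour 85.4→-26.1 °C: -94.775 kJ/kg
condensation at -26.1 °C: -217 kJ/kg
liquid -26.1→-41.2 °C: -21.442 kJ/kg
Δh = -94.775 + -217 + -21.442 = -333.22 kJ/kg
Q = ṁ·Δh = 2619 kg/h × -333.22 kJ/kg = -872700 kJ/h
|Q| = 242.42 kW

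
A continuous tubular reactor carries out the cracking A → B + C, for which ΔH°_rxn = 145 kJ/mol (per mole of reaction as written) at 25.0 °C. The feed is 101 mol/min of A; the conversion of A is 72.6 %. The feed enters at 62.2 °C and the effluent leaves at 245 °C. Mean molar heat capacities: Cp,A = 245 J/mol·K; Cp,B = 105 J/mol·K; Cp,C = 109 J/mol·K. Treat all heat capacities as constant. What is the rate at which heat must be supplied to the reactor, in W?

Q_in = 244000 W

Extent of reaction ξ = 0.726 × 101 = 73.326 mol/min
Reaction term: ξ·ΔH°_rxn = 73.326 × 145 = 10632 kJ/min
Sensible, feed 62.2→25 °C: -920.51 kJ/min
Outlet flows (mol/min): A 27.674, B 73.326, C 73.326
Sensible, products 25→245 °C: 4943.8 kJ/min
Q = ΔH = 14656 kJ/min = 244.26 kW
Heat supplied = 244260 W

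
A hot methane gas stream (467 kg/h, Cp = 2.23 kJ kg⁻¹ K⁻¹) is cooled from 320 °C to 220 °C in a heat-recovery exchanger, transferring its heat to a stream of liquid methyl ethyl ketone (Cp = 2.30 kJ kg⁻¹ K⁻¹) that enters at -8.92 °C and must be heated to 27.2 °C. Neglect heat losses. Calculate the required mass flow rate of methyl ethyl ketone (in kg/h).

ṁ_c = 1250 kg/h

Heat released by hot stream: Q = 467 × 2.23 × (320 − 220) = 104140 kJ/h
Energy balance on cold side (adiabatic exchanger): Q = ṁ_c·Cp_c·(T_c,out − T_c,in)
ṁ_c = 104140 / [2.30 × (27.2 − -8.92)] = 1253.6 kg/h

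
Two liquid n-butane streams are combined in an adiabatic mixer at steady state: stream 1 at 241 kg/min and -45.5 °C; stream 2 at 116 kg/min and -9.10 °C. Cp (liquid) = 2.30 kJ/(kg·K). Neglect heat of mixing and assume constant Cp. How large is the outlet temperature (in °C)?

T_out = -33.7 °C

Adiabatic, steady state ⇒ Σ ṁᵢCp,ᵢ(T_out − Tᵢ) = 0
T_out = Σ ṁᵢCp,ᵢTᵢ / Σ ṁᵢCp,ᵢ
      = -27649 / 821.1 = -33.673 °C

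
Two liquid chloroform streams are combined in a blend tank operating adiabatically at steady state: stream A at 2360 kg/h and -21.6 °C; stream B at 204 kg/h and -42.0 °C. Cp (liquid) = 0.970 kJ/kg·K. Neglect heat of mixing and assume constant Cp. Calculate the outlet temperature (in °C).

T_out = -23.2 °C

Adiabatic, steady state ⇒ Σ ṁᵢCp,ᵢ(T_out − Tᵢ) = 0
Σ ṁᵢCp,ᵢTᵢ = 2360×0.970×-21.6 + 204×0.970×-42.0 = -57758
Σ ṁᵢCp,ᵢ = 2360×0.970 + 204×0.970 = 2487.1
T_out = -57758 / 2487.1 = -23.223 °C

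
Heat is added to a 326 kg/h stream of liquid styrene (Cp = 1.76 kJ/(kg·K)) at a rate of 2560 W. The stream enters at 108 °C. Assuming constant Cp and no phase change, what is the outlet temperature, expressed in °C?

T_out = 124 °C

Q = 2560 W = 9216 kJ/h
ΔT = Q/(ṁ·Cp) = 9216/(326×1.76) = 16.062 K
T_out = 108 + 16.062 = 124.06 °C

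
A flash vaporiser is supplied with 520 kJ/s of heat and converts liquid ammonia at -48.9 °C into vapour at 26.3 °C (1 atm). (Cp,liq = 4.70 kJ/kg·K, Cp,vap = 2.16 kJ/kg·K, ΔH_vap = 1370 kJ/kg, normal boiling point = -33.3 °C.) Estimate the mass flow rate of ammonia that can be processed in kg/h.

Δh = 4.70×(-33.3−-48.9) + 1370 + 2.16×(26.3−-33.3) = 1572.1 kJ/kg
Q = 520 kJ/s = 520 kJ/s = 1.872e+06 kJ/h
ṁ = Q/Δh = 1.872e+06 / 1572.1 = 1190.8 kg/h

ṁ = 1190 kg/h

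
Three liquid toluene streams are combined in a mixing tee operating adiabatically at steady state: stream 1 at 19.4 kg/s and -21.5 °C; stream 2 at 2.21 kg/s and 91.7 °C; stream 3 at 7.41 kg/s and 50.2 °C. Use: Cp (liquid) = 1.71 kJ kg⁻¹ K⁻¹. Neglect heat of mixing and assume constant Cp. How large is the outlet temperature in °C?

Energy balance with Q = 0: Σ ṁᵢCp,ᵢ(T_out − Tᵢ) = 0
Σ ṁᵢCp,ᵢTᵢ = 19.4×1.71×-21.5 + 2.21×1.71×91.7 + 7.41×1.71×50.2 = 269.39
Σ ṁᵢCp,ᵢ = 19.4×1.71 + 2.21×1.71 + 7.41×1.71 = 49.624
T_out = 269.39 / 49.624 = 5.4286 °C

T_out = 5.43 °C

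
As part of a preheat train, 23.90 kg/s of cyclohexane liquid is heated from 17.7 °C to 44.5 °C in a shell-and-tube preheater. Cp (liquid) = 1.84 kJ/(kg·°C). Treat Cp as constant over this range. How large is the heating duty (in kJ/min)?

Q = 70700 kJ/min

Q = ṁ·Cp·ΔT = 23.90 × 1.84 × (44.5 − 17.7) = 1178.6 kJ/s
Heating duty = 70713 kJ/min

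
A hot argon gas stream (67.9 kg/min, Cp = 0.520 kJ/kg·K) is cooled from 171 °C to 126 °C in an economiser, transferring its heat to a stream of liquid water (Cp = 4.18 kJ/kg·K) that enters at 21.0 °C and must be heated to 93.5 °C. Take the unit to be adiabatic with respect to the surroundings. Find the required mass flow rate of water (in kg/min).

Heat released by hot stream: Q = 67.9 × 0.520 × (171 − 126) = 1588.9 kJ/min
Energy balance on cold side (adiabatic exchanger): Q = ṁ_c·Cp_c·(T_c,out − T_c,in)
ṁ_c = 1588.9 / [4.18 × (93.5 − 21.0)] = 5.2429 kg/min

ṁ_c = 5.24 kg/min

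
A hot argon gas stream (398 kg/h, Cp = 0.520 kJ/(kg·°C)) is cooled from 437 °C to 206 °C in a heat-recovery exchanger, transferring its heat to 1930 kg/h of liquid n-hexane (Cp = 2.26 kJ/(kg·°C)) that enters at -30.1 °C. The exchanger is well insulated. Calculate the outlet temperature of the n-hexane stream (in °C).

Heat released by hot stream: Q = 398 × 0.520 × (437 − 206) = 47808 kJ/h
Energy balance on cold side (adiabatic exchanger): Q = ṁ_c·Cp_c·(T_c,out − T_c,in)
T_c,out = -30.1 + 47808/(1930 × 2.26) = -19.139 °C

T_c,out = -19.1 °C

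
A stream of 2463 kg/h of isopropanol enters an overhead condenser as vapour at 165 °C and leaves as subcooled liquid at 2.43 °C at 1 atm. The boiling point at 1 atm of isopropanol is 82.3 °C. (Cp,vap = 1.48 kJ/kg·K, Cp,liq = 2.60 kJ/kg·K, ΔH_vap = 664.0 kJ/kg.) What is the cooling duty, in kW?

vapour 165→82.3 °C: -122.4 kJ/kg
condensation at 82.3 °C: -664 kJ/kg
liquid 82.3→2.43 °C: -207.66 kJ/kg
Δh = -122.4 + -664 + -207.66 = -994.06 kJ/kg
Q = ṁ·Δh = 2463 kg/h × -994.06 kJ/kg = -2.4484e+06 kJ/h
|Q| = 680.1 kW

Q_c = 680 kW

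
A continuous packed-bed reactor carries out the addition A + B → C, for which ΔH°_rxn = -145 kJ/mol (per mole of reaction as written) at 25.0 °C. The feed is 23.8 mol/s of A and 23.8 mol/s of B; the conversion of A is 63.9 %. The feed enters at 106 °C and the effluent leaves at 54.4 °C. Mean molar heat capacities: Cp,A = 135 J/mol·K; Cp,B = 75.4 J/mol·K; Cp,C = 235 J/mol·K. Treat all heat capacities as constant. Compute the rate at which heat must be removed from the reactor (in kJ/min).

Q_out = 147000 kJ/min

Extent of reaction ξ = 0.639 × 23.8 = 15.208 mol/s
Reaction term: ξ·ΔH°_rxn = 15.208 × -145 = -2205.2 kJ/s
Sensible, feed 106→25 °C: -405.61 kJ/s
Outlet flows (mol/s): A 8.5918, B 8.5918, C 15.208
Sensible, products 25→54.4 °C: 158.22 kJ/s
Q = ΔH = -2452.6 kJ/s = -2452.6 kW
Heat removed = 147150 kJ/min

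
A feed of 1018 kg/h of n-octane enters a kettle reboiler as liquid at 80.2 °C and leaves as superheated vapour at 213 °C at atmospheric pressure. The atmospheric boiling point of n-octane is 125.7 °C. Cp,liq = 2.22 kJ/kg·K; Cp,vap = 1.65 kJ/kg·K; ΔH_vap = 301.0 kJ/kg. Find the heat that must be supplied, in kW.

Q = 154 kW

liquid 80.2→125.7 °C: 101.01 kJ/kg
vaporisation at 125.7 °C: 301 kJ/kg
vapour 125.7→213 °C: 144.04 kJ/kg
Δh = 101.01 + 301 + 144.04 = 546.05 kJ/kg
Q = ṁ·Δh = 1018 kg/h × 546.05 kJ/kg = 555880 kJ/h
|Q| = 154.41 kW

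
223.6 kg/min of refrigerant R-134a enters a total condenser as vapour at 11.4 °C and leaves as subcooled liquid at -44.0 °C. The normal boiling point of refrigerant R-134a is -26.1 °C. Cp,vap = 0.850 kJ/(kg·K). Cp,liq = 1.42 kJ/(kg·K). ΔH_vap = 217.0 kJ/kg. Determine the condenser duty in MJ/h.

Q_c = 3680 MJ/h

vapour 11.4→-26.1 °C: -31.875 kJ/kg
condensation at -26.1 °C: -217 kJ/kg
liquid -26.1→-44.0 °C: -25.418 kJ/kg
Δh = -31.875 + -217 + -25.418 = -274.29 kJ/kg
Q = ṁ·Δh = 223.6 kg/min × -274.29 kJ/kg = -61332 kJ/min
|Q| = 1022.2 kW = 3679.9 MJ/h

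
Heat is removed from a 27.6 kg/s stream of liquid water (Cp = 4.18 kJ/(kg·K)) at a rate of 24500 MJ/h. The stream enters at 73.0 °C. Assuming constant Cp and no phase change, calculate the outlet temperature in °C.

Q = 24500 MJ/h = 6805.6 kJ/s
ΔT = Q/(ṁ·Cp) = 6805.6/(27.6×4.18) = 58.99 K
T_out = 73.0 − 58.99 = 14.01 °C

T_out = 14.0 °C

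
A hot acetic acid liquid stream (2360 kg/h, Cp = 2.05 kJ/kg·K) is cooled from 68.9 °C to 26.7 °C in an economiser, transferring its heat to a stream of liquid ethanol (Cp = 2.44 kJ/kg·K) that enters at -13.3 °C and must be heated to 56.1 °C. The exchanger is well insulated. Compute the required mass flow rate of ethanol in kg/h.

Heat released by hot stream: Q = 2360 × 2.05 × (68.9 − 26.7) = 204160 kJ/h
Energy balance on cold side (adiabatic exchanger): Q = ṁ_c·Cp_c·(T_c,out − T_c,in)
ṁ_c = 204160 / [2.44 × (56.1 − -13.3)] = 1205.7 kg/h

ṁ_c = 1210 kg/h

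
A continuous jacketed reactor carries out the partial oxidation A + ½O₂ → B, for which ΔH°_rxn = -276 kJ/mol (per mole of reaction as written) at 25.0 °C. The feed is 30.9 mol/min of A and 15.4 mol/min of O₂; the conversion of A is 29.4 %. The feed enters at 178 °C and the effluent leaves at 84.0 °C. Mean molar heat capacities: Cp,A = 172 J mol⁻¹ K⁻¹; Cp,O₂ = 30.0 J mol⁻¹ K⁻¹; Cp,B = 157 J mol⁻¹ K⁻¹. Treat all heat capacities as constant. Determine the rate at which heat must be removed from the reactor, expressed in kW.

Extent of reaction ξ = 0.294 × 30.9 = 9.0846 mol/min
Reaction term: ξ·ΔH°_rxn = 9.0846 × -276 = -2507.3 kJ/min
Sensible, feed 178→25 °C: -883.85 kJ/min
Outlet flows (mol/min): A 21.815, O₂ 10.858, B 9.0846
Sensible, products 25→84.0 °C: 324.75 kJ/min
Q = ΔH = -3066.4 kJ/min = -51.107 kW
Heat removed = 51.107 kW

Q_out = 51.1 kW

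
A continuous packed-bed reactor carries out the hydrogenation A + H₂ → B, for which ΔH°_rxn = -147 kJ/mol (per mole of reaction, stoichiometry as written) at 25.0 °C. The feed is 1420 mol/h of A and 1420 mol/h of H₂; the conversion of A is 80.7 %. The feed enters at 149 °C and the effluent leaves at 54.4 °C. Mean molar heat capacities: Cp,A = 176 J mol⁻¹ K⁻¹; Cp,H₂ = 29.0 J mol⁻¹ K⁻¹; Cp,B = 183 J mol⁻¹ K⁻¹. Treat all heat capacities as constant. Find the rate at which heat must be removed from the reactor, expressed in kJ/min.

Extent of reaction ξ = 0.807 × 1420 = 1145.9 mol/h
Reaction term: ξ·ΔH°_rxn = 1145.9 × -147 = -168450 kJ/h
Sensible, feed 149→25 °C: -36096 kJ/h
Outlet flows (mol/h): A 274.06, H₂ 274.06, B 1145.9
Sensible, products 25→54.4 °C: 7817.1 kJ/h
Q = ΔH = -196730 kJ/h = -54.648 kW
Heat removed = 3278.9 kJ/min

Q_out = 3280 kJ/min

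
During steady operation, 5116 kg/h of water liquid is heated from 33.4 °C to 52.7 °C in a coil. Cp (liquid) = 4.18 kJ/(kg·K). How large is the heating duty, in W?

Q = 115000 W

Q = ṁ·Cp·ΔT = 5116 × 4.18 × (52.7 − 33.4) = 412730 kJ/h
Converting: 412730 / 3600 s = 114.65 kW
Heating duty = 114650 W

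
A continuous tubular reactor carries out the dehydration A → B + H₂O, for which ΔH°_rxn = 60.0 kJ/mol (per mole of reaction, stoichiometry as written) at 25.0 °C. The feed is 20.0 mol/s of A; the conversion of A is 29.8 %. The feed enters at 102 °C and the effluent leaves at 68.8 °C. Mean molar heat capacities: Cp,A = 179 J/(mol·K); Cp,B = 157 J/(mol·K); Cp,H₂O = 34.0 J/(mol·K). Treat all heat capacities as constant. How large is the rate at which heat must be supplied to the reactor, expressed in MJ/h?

Extent of reaction ξ = 0.298 × 20.0 = 5.96 mol/s
Reaction term: ξ·ΔH°_rxn = 5.96 × 60.0 = 357.6 kJ/s
Sensible, feed 102→25 °C: -275.66 kJ/s
Outlet flows (mol/s): A 14.04, B 5.96, H₂O 5.96
Sensible, products 25→68.8 °C: 159.94 kJ/s
Q = ΔH = 241.88 kJ/s = 241.88 kW
Heat supplied = 870.76 MJ/h

Q_in = 871 MJ/h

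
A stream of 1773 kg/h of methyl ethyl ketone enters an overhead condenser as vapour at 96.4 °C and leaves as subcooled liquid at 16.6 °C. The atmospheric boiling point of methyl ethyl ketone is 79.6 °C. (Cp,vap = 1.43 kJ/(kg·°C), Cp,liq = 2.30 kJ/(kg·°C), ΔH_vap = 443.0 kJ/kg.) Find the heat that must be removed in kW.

vapour 96.4→79.6 °C: -24.024 kJ/kg
condensation at 79.6 °C: -443 kJ/kg
liquid 79.6→16.6 °C: -144.9 kJ/kg
Δh = -24.024 + -443 + -144.9 = -611.92 kJ/kg
Q = ṁ·Δh = 1773 kg/h × -611.92 kJ/kg = -1.0849e+06 kJ/h
|Q| = 301.37 kW

Q_c = 301 kW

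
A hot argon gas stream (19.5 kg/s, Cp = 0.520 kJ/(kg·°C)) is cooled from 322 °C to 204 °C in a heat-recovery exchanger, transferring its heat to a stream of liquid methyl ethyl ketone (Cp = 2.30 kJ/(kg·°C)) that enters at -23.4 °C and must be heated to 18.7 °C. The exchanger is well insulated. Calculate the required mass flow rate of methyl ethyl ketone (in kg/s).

Heat released by hot stream: Q = 19.5 × 0.520 × (322 − 204) = 1196.5 kJ/s
Energy balance on cold side (adiabatic exchanger): Q = ṁ_c·Cp_c·(T_c,out − T_c,in)
ṁ_c = 1196.5 / [2.30 × (18.7 − -23.4)] = 12.357 kg/s

ṁ_c = 12.4 kg/s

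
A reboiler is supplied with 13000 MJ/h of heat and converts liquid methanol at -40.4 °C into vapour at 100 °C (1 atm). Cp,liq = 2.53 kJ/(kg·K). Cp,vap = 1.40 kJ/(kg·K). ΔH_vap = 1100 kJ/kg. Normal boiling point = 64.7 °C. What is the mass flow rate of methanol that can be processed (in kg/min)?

ṁ = 153 kg/min

Δh = 2.53×(64.7−-40.4) + 1100 + 1.40×(100−64.7) = 1415.3 kJ/kg
Q = 13000 MJ/h = 3611.1 kJ/s = 216670 kJ/min
ṁ = Q/Δh = 216670 / 1415.3 = 153.09 kg/min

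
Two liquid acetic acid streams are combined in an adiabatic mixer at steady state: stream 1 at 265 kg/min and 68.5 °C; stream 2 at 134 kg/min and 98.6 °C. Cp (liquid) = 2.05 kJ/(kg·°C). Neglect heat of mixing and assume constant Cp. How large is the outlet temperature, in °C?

Energy balance with Q = 0: Σ ṁᵢCp,ᵢ(T_out − Tᵢ) = 0
Σ ṁᵢCp,ᵢTᵢ = 265×2.05×68.5 + 134×2.05×98.6 = 64298
Σ ṁᵢCp,ᵢ = 265×2.05 + 134×2.05 = 817.95
T_out = 64298 / 817.95 = 78.609 °C

T_out = 78.6 °C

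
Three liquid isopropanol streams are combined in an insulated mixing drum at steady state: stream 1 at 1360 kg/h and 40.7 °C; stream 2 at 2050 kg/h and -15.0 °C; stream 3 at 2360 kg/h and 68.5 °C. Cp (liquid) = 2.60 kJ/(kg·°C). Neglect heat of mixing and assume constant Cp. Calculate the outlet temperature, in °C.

No heat crosses the boundary, so H_out = H_in.
T_out = Σ ṁᵢCp,ᵢTᵢ / Σ ṁᵢCp,ᵢ
      = 484280 / 15002 = 32.281 °C

T_out = 32.3 °C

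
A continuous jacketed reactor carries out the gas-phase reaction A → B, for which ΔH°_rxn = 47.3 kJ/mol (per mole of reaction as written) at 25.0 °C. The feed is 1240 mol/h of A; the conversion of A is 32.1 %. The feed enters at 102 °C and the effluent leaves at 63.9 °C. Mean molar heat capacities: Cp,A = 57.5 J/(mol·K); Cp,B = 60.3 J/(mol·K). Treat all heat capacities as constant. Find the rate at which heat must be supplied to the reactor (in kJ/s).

Extent of reaction ξ = 0.321 × 1240 = 398.04 mol/h
Reaction term: ξ·ΔH°_rxn = 398.04 × 47.3 = 18827 kJ/h
Sensible, feed 102→25 °C: -5490.1 kJ/h
Outlet flows (mol/h): A 841.96, B 398.04
Sensible, products 25→63.9 °C: 2816.9 kJ/h
Q = ΔH = 16154 kJ/h = 4.4873 kW
Heat supplied = 4.4873 kJ/s

Q_in = 4.49 kJ/s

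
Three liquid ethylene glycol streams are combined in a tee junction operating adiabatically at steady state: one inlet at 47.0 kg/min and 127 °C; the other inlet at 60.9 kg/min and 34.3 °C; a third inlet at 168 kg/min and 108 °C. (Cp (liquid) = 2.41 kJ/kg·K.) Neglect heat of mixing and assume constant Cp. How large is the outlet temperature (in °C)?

T_out = 95.0 °C

No heat crosses the boundary, so H_out = H_in.
T_out = Σ ṁᵢCp,ᵢTᵢ / Σ ṁᵢCp,ᵢ
      = 63147 / 664.92 = 94.969 °C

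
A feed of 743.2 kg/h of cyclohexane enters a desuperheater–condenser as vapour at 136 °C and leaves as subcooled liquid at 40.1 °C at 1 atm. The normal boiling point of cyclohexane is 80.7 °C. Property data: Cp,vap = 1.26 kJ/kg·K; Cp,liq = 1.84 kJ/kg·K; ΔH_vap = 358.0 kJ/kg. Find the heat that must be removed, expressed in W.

Q_c = 104000 W

vapour 136→80.7 °C: -69.678 kJ/kg
condensation at 80.7 °C: -358 kJ/kg
liquid 80.7→40.1 °C: -74.704 kJ/kg
Δh = -69.678 + -358 + -74.704 = -502.38 kJ/kg
Q = ṁ·Δh = 743.2 kg/h × -502.38 kJ/kg = -373370 kJ/h
|Q| = 103.71 kW = 103710 W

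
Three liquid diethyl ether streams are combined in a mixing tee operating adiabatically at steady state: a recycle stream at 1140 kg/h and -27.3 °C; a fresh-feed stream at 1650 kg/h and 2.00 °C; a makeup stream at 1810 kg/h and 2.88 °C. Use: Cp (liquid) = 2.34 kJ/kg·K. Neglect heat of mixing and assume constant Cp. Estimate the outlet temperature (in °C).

T_out = -4.92 °C

Energy balance with Q = 0: Σ ṁᵢCp,ᵢ(T_out − Tᵢ) = 0
T_out = Σ ṁᵢCp,ᵢTᵢ / Σ ṁᵢCp,ᵢ
      = -52906 / 10764 = -4.915 °C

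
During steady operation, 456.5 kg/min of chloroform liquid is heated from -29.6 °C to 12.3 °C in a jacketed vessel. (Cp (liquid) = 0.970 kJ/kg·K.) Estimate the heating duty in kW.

Q = ṁ·Cp·ΔT = 456.5 × 0.970 × (12.3 − -29.6) = 18554 kJ/min
Converting: 18554 / 60 s = 309.23 kW

Q = 309 kW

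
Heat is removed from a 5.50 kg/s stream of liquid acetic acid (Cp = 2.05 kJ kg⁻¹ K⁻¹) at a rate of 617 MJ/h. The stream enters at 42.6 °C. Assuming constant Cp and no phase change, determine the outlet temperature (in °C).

T_out = 27.4 °C

Q = 617 MJ/h = 171.39 kJ/s
ΔT = Q/(ṁ·Cp) = 171.39/(5.50×2.05) = 15.201 K
T_out = 42.6 − 15.201 = 27.399 °C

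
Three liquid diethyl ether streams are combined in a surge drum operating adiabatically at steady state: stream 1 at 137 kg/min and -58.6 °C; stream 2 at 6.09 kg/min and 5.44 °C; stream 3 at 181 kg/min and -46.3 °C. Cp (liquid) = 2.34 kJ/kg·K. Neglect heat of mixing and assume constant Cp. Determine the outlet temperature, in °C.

T_out = -50.5 °C

Energy balance with Q = 0: Σ ṁᵢCp,ᵢ(T_out − Tᵢ) = 0
Σ ṁᵢCp,ᵢTᵢ = 137×2.34×-58.6 + 6.09×2.34×5.44 + 181×2.34×-46.3 = -38318
Σ ṁᵢCp,ᵢ = 137×2.34 + 6.09×2.34 + 181×2.34 = 758.37
T_out = -38318 / 758.37 = -50.527 °C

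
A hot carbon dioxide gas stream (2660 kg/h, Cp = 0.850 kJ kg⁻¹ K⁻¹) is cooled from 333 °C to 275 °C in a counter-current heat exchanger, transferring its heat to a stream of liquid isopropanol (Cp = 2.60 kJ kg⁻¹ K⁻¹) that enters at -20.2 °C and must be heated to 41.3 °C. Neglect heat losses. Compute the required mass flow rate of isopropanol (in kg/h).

Heat released by hot stream: Q = 2660 × 0.850 × (333 − 275) = 131140 kJ/h
Energy balance on cold side (adiabatic exchanger): Q = ṁ_c·Cp_c·(T_c,out − T_c,in)
ṁ_c = 131140 / [2.60 × (41.3 − -20.2)] = 820.13 kg/h

ṁ_c = 820 kg/h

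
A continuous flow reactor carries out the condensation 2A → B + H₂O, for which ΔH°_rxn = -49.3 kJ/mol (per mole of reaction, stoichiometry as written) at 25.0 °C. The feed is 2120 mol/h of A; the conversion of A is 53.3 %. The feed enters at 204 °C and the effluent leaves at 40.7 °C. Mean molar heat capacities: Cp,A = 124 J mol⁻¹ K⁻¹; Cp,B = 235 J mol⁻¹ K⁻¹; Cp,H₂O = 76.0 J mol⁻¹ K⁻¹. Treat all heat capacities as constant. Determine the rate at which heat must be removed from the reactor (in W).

Extent of reaction ξ = 0.533 × 2120 / 2 = 564.98 mol/h
Reaction term: ξ·ΔH°_rxn = 564.98 × -49.3 = -27854 kJ/h
Sensible, feed 204→25 °C: -47056 kJ/h
Outlet flows (mol/h): A 990.04, B 564.98, H₂O 564.98
Sensible, products 25→40.7 °C: 4686 kJ/h
Q = ΔH = -70223 kJ/h = -19.506 kW
Heat removed = 19506 W

Q_out = 19500 W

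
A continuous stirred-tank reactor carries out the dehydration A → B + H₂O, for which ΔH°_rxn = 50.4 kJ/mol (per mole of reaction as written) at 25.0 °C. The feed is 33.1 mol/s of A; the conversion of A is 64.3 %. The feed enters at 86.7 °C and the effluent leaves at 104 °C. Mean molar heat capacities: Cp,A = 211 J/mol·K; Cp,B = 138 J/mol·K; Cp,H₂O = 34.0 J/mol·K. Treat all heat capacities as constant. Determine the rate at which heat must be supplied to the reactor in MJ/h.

Q_in = 4060 MJ/h

Extent of reaction ξ = 0.643 × 33.1 = 21.283 mol/s
Reaction term: ξ·ΔH°_rxn = 21.283 × 50.4 = 1072.7 kJ/s
Sensible, feed 86.7→25 °C: -430.92 kJ/s
Outlet flows (mol/s): A 11.817, B 21.283, H₂O 21.283
Sensible, products 25→104 °C: 486.17 kJ/s
Q = ΔH = 1127.9 kJ/s = 1127.9 kW
Heat supplied = 4060.5 MJ/h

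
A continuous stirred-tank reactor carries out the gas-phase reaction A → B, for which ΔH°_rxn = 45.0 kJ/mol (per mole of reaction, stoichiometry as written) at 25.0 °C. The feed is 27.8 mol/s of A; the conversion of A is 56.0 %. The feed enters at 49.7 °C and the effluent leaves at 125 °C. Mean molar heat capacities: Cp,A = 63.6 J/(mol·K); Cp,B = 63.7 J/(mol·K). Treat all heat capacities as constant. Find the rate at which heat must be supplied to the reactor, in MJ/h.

Extent of reaction ξ = 0.560 × 27.8 = 15.568 mol/s
Reaction term: ξ·ΔH°_rxn = 15.568 × 45.0 = 700.56 kJ/s
Sensible, feed 49.7→25 °C: -43.672 kJ/s
Outlet flows (mol/s): A 12.232, B 15.568
Sensible, products 25→125 °C: 176.96 kJ/s
Q = ΔH = 833.85 kJ/s = 833.85 kW
Heat supplied = 3001.9 MJ/h

Q_in = 3000 MJ/h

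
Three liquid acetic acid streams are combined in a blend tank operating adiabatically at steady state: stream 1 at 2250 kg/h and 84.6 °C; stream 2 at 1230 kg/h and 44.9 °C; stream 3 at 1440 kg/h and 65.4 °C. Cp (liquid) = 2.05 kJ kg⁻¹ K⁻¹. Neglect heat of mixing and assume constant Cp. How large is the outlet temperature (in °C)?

Adiabatic, steady state ⇒ Σ ṁᵢCp,ᵢ(T_out − Tᵢ) = 0
Σ ṁᵢCp,ᵢTᵢ = 2250×2.05×84.6 + 1230×2.05×44.9 + 1440×2.05×65.4 = 696490
Σ ṁᵢCp,ᵢ = 2250×2.05 + 1230×2.05 + 1440×2.05 = 10086
T_out = 696490 / 10086 = 69.055 °C

T_out = 69.1 °C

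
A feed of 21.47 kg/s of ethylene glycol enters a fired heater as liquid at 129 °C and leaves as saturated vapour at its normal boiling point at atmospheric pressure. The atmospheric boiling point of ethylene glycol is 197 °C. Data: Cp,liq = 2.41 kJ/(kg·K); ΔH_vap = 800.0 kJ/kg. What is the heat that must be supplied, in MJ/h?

liquid 129→197 °C: 163.88 kJ/kg
vaporisation at 197 °C: 800 kJ/kg
Δh = 163.88 + 800 = 963.88 kJ/kg
Q = ṁ·Δh = 21.47 kg/s × 963.88 kJ/kg = 20695 kJ/s
|Q| = 20695 kW = 74500 MJ/h

Q = 74500 MJ/h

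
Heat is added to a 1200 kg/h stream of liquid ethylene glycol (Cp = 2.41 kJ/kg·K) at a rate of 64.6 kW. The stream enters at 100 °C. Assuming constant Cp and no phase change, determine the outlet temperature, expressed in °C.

Q = 64.6 kW = 232560 kJ/h
ΔT = Q/(ṁ·Cp) = 232560/(1200×2.41) = 80.415 K
T_out = 100 + 80.415 = 180.41 °C

T_out = 180 °C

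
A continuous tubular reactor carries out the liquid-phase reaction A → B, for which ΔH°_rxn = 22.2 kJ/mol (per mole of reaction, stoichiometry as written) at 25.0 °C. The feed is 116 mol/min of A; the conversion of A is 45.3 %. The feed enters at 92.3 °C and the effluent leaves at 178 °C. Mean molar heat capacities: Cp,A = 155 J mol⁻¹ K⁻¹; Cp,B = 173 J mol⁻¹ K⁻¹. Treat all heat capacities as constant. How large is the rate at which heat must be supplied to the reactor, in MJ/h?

Q_in = 171 MJ/h

Extent of reaction ξ = 0.453 × 116 = 52.548 mol/min
Reaction term: ξ·ΔH°_rxn = 52.548 × 22.2 = 1166.6 kJ/min
Sensible, feed 92.3→25 °C: -1210.1 kJ/min
Outlet flows (mol/min): A 63.452, B 52.548
Sensible, products 25→178 °C: 2895.7 kJ/min
Q = ΔH = 2852.2 kJ/min = 47.536 kW
Heat supplied = 171.13 MJ/h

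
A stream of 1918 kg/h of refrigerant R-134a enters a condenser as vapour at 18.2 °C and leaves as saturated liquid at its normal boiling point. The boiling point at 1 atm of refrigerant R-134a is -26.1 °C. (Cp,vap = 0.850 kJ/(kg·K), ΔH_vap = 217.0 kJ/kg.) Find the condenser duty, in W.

Q_c = 136000 W

vapour 18.2→-26.1 °C: -37.655 kJ/kg
condensation at -26.1 °C: -217 kJ/kg
Δh = -37.655 + -217 = -254.66 kJ/kg
Q = ṁ·Δh = 1918 kg/h × -254.66 kJ/kg = -488430 kJ/h
|Q| = 135.67 kW = 135670 W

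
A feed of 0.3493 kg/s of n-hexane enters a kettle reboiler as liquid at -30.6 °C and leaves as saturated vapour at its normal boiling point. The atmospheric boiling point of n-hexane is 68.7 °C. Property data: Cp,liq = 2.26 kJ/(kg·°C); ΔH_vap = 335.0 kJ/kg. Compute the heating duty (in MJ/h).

Q = 703 MJ/h

liquid -30.6→68.7 °C: 224.42 kJ/kg
vaporisation at 68.7 °C: 335 kJ/kg
Δh = 224.42 + 335 = 559.42 kJ/kg
Q = ṁ·Δh = 0.3493 kg/s × 559.42 kJ/kg = 195.4 kJ/s
|Q| = 195.4 kW = 703.46 MJ/h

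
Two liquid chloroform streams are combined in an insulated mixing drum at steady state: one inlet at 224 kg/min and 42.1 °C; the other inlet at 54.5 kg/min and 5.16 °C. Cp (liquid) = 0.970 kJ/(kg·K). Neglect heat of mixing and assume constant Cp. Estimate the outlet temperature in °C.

T_out = 34.9 °C

Adiabatic, steady state ⇒ Σ ṁᵢCp,ᵢ(T_out − Tᵢ) = 0
T_out = Σ ṁᵢCp,ᵢTᵢ / Σ ṁᵢCp,ᵢ
      = 9420.3 / 270.14 = 34.871 °C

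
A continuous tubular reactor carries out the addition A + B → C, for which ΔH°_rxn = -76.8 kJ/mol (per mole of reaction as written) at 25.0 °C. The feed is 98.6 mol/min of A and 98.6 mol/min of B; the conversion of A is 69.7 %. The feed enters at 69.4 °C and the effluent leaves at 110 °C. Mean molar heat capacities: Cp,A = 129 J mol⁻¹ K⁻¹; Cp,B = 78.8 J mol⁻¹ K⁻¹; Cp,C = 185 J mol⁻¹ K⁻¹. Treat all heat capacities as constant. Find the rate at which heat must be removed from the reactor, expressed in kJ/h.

Extent of reaction ξ = 0.697 × 98.6 = 68.724 mol/min
Reaction term: ξ·ΔH°_rxn = 68.724 × -76.8 = -5278 kJ/min
Sensible, feed 69.4→25 °C: -909.72 kJ/min
Outlet flows (mol/min): A 29.876, B 29.876, C 68.724
Sensible, products 25→110 °C: 1608.4 kJ/min
Q = ΔH = -4579.3 kJ/min = -76.322 kW
Heat removed = 274760 kJ/h

Q_out = 275000 kJ/h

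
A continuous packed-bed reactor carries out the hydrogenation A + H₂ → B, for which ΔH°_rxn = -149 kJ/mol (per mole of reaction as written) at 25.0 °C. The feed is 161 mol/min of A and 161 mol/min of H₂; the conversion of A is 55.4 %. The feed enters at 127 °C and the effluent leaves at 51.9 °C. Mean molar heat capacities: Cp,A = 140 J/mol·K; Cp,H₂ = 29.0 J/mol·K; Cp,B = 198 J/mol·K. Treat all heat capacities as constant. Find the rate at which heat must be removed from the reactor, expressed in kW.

Extent of reaction ξ = 0.554 × 161 = 89.194 mol/min
Reaction term: ξ·ΔH°_rxn = 89.194 × -149 = -13290 kJ/min
Sensible, feed 127→25 °C: -2775.3 kJ/min
Outlet flows (mol/min): A 71.806, H₂ 71.806, B 89.194
Sensible, products 25→51.9 °C: 801.5 kJ/min
Q = ΔH = -15264 kJ/min = -254.4 kW
Heat removed = 254.4 kW

Q_out = 254 kW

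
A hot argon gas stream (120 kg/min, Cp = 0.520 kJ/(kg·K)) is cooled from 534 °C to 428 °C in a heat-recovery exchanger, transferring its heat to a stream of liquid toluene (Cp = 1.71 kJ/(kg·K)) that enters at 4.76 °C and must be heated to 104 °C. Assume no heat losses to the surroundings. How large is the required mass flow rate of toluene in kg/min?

Heat released by hot stream: Q = 120 × 0.520 × (534 − 428) = 6614.4 kJ/min
Energy balance on cold side (adiabatic exchanger): Q = ṁ_c·Cp_c·(T_c,out − T_c,in)
ṁ_c = 6614.4 / [1.71 × (104 − 4.76)] = 38.977 kg/min

ṁ_c = 39.0 kg/min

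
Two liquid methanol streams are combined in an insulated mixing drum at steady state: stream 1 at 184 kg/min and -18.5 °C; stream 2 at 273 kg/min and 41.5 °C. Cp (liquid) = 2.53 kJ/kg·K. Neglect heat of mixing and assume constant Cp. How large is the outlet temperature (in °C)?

T_out = 17.3 °C

No heat crosses the boundary, so H_out = H_in.
Σ ṁᵢCp,ᵢTᵢ = 184×2.53×-18.5 + 273×2.53×41.5 = 20052
Σ ṁᵢCp,ᵢ = 184×2.53 + 273×2.53 = 1156.2
T_out = 20052 / 1156.2 = 17.342 °C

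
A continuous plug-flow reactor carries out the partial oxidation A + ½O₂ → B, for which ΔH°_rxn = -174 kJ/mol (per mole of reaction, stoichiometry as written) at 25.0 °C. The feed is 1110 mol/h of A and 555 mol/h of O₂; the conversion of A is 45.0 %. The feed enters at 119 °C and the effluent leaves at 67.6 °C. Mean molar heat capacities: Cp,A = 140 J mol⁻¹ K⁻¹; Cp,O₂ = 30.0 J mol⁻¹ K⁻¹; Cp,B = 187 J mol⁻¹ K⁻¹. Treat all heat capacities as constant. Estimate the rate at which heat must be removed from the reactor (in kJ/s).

Q_out = 26.4 kJ/s

Extent of reaction ξ = 0.450 × 1110 = 499.5 mol/h
Reaction term: ξ·ΔH°_rxn = 499.5 × -174 = -86913 kJ/h
Sensible, feed 119→25 °C: -16173 kJ/h
Outlet flows (mol/h): A 610.5, O₂ 305.25, B 499.5
Sensible, products 25→67.6 °C: 8010.2 kJ/h
Q = ΔH = -95075 kJ/h = -26.41 kW
Heat removed = 26.41 kJ/s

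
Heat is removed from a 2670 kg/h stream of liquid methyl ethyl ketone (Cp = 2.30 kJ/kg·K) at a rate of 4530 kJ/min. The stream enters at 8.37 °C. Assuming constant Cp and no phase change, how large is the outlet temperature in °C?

T_out = -35.9 °C

Q = 4530 kJ/min = 271800 kJ/h
ΔT = Q/(ṁ·Cp) = 271800/(2670×2.30) = 44.26 K
T_out = 8.37 − 44.26 = -35.89 °C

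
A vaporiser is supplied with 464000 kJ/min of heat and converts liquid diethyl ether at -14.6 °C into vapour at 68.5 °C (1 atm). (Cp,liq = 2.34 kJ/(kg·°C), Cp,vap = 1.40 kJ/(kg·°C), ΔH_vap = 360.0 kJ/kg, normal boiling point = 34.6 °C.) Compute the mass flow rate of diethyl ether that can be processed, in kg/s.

Δh = 2.34×(34.6−-14.6) + 360.0 + 1.40×(68.5−34.6) = 522.59 kJ/kg
Q = 464000 kJ/min = 7733.3 kJ/s = 7733.3 kJ/s
ṁ = Q/Δh = 7733.3 / 522.59 = 14.798 kg/s

ṁ = 14.8 kg/s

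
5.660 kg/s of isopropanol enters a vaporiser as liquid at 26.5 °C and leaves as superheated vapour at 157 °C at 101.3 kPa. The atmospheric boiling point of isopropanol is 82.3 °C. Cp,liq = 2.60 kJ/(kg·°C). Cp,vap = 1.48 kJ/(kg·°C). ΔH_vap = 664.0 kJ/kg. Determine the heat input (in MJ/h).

Q = 18700 MJ/h

liquid 26.5→82.3 °C: 145.08 kJ/kg
vaporisation at 82.3 °C: 664 kJ/kg
vapour 82.3→157 °C: 110.56 kJ/kg
Δh = 145.08 + 664 + 110.56 = 919.64 kJ/kg
Q = ṁ·Δh = 5.660 kg/s × 919.64 kJ/kg = 5205.1 kJ/s
|Q| = 5205.1 kW = 18739 MJ/h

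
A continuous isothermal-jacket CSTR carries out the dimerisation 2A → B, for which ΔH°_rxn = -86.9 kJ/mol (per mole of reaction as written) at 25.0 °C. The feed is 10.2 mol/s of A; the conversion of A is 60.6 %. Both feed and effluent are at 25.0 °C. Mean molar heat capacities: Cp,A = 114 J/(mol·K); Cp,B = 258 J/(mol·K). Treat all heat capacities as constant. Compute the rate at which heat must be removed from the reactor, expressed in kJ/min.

Extent of reaction ξ = 0.606 × 10.2 / 2 = 3.0906 mol/s
Reaction term: ξ·ΔH°_rxn = 3.0906 × -86.9 = -268.57 kJ/s
Q = ΔH = -268.57 kJ/s = -268.57 kW
Heat removed = 16114 kJ/min

Q_out = 16100 kJ/min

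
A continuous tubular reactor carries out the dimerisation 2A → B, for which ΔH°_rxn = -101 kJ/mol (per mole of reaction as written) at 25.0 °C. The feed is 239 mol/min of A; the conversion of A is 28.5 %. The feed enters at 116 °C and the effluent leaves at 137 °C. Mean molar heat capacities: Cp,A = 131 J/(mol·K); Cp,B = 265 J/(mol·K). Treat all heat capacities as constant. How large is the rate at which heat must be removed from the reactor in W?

Extent of reaction ξ = 0.285 × 239 / 2 = 34.057 mol/min
Reaction term: ξ·ΔH°_rxn = 34.057 × -101 = -3439.8 kJ/min
Sensible, feed 116→25 °C: -2849.1 kJ/min
Outlet flows (mol/min): A 170.88, B 34.057
Sensible, products 25→137 °C: 3518.1 kJ/min
Q = ΔH = -2770.9 kJ/min = -46.181 kW
Heat removed = 46181 W

Q_out = 46200 W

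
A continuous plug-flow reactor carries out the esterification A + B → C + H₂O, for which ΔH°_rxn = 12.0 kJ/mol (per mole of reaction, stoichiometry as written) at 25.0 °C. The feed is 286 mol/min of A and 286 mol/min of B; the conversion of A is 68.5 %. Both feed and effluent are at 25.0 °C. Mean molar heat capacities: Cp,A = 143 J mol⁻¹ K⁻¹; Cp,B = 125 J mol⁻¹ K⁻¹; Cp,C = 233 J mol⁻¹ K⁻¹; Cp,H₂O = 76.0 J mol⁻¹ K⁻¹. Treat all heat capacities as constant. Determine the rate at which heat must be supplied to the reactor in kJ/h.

Extent of reaction ξ = 0.685 × 286 = 195.91 mol/min
Reaction term: ξ·ΔH°_rxn = 195.91 × 12.0 = 2350.9 kJ/min
Q = ΔH = 2350.9 kJ/min = 39.182 kW
Heat supplied = 141060 kJ/h

Q_in = 141000 kJ/h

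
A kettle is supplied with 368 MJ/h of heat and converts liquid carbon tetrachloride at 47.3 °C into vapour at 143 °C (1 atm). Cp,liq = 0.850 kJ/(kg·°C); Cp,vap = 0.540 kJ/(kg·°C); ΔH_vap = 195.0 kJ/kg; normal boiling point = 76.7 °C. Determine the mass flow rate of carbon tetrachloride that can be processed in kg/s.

ṁ = 0.400 kg/s

Δh = 0.850×(76.7−47.3) + 195.0 + 0.540×(143−76.7) = 255.79 kJ/kg
Q = 368 MJ/h = 102.22 kJ/s = 102.22 kJ/s
ṁ = Q/Δh = 102.22 / 255.79 = 0.39963 kg/s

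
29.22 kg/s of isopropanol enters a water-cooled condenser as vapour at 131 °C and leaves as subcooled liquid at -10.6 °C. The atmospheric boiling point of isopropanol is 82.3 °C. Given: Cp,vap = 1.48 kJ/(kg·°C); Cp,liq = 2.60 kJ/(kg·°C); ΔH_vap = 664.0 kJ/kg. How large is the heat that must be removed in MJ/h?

Q_c = 103000 MJ/h

vapour 131→82.3 °C: -72.076 kJ/kg
condensation at 82.3 °C: -664 kJ/kg
liquid 82.3→-10.6 °C: -241.54 kJ/kg
Δh = -72.076 + -664 + -241.54 = -977.62 kJ/kg
Q = ṁ·Δh = 29.22 kg/s × -977.62 kJ/kg = -28566 kJ/s
|Q| = 28566 kW = 102840 MJ/h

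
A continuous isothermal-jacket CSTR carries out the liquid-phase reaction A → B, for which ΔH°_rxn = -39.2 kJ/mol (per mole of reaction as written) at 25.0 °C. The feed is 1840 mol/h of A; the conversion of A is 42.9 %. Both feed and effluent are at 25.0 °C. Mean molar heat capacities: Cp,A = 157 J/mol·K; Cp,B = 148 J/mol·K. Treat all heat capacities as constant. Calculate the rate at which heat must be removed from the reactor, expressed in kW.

Extent of reaction ξ = 0.429 × 1840 = 789.36 mol/h
Reaction term: ξ·ΔH°_rxn = 789.36 × -39.2 = -30943 kJ/h
Q = ΔH = -30943 kJ/h = -8.5953 kW
Heat removed = 8.5953 kW

Q_out = 8.60 kW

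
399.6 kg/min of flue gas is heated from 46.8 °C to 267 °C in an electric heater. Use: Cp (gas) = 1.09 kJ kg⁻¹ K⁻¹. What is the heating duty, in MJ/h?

Q = 5750 MJ/h

Q = ṁ·Cp·ΔT = 399.6 × 1.09 × (267 − 46.8) = 95911 kJ/min
Converting: 95911 / 60 s = 1598.5 kW
Heating duty = 5754.7 MJ/h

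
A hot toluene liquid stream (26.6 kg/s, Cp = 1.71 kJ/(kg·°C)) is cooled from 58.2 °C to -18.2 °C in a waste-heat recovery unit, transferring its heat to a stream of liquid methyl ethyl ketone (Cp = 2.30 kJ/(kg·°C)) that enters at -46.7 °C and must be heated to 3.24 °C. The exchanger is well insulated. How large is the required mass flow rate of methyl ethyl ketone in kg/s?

Heat released by hot stream: Q = 26.6 × 1.71 × (58.2 − -18.2) = 3475.1 kJ/s
Energy balance on cold side (adiabatic exchanger): Q = ṁ_c·Cp_c·(T_c,out − T_c,in)
ṁ_c = 3475.1 / [2.30 × (3.24 − -46.7)] = 30.255 kg/s

ṁ_c = 30.3 kg/s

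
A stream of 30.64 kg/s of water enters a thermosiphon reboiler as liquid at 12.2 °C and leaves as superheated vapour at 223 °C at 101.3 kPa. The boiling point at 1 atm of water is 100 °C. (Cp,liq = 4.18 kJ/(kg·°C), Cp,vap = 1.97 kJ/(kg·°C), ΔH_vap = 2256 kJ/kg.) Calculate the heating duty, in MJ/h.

liquid 12.2→100 °C: 367 kJ/kg
vaporisation at 100 °C: 2256 kJ/kg
vapour 100→223 °C: 242.31 kJ/kg
Δh = 367 + 2256 + 242.31 = 2865.3 kJ/kg
Q = ṁ·Δh = 30.64 kg/s × 2865.3 kJ/kg = 87793 kJ/s
|Q| = 87793 kW = 316060 MJ/h

Q = 316000 MJ/h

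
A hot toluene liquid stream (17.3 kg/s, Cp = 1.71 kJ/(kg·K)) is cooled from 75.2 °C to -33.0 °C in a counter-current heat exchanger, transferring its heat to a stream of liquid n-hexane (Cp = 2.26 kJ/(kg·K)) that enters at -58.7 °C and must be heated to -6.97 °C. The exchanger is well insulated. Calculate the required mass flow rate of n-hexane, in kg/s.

Heat released by hot stream: Q = 17.3 × 1.71 × (75.2 − -33.0) = 3200.9 kJ/s
Energy balance on cold side (adiabatic exchanger): Q = ṁ_c·Cp_c·(T_c,out − T_c,in)
ṁ_c = 3200.9 / [2.26 × (-6.97 − -58.7)] = 27.379 kg/s

ṁ_c = 27.4 kg/s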